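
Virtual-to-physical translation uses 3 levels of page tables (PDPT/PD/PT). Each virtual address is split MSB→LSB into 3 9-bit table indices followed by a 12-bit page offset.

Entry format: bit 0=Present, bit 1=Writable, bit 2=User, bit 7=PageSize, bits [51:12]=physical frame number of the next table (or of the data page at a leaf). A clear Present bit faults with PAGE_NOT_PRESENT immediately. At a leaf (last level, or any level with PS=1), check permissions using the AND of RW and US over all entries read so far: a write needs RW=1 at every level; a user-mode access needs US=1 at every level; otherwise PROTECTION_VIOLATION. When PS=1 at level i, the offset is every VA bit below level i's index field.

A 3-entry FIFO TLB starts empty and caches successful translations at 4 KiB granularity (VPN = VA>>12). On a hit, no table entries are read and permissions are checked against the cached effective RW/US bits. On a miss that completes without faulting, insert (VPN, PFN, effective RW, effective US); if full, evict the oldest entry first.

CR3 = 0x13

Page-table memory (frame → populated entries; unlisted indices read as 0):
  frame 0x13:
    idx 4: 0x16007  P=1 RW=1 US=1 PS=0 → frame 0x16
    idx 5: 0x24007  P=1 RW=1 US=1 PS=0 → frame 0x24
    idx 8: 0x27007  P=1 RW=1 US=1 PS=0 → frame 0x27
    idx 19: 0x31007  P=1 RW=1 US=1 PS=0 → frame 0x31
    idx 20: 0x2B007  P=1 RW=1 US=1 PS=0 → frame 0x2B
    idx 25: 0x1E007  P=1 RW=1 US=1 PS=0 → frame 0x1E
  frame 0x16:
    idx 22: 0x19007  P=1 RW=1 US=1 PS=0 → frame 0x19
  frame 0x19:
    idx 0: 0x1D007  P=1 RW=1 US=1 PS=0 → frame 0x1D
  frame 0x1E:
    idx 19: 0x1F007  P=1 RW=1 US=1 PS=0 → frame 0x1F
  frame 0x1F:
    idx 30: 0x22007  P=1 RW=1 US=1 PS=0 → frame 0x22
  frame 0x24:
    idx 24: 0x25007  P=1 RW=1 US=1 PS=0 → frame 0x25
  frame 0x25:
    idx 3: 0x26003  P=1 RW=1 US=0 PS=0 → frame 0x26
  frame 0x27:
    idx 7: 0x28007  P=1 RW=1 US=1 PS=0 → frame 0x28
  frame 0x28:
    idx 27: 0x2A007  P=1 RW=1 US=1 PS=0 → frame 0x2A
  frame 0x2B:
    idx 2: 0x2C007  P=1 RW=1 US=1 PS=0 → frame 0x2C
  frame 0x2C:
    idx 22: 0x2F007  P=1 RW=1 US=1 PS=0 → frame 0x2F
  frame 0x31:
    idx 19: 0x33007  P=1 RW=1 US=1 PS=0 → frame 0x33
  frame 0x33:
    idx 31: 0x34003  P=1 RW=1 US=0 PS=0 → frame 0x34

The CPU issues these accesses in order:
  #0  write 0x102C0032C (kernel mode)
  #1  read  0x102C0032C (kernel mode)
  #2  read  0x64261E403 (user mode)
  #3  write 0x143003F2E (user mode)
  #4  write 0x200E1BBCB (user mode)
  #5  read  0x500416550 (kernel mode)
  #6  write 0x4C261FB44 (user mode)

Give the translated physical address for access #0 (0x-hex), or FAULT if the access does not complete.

Walk each access:
#0 VA=0x102C0032C (w,kernel):
  L0: frame=0x13 idx=4 entry=0x16007 [P=1 RW=1 US=1 PS=0]
  L1: frame=0x16 idx=22 entry=0x19007 [P=1 RW=1 US=1 PS=0]
  L2: frame=0x19 idx=0 entry=0x1D007 [P=1 RW=1 US=1 PS=0]
  ✓ 0x1D32C  — 3 lookups
#1 VA=0x102C0032C (r,kernel):
  TLB hit vpn=0x102C00 → PA=0x1D32C
#2 VA=0x64261E403 (r,user):
  L0: frame=0x13 idx=25 entry=0x1E007 [P=1 RW=1 US=1 PS=0]
  L1: frame=0x1E idx=19 entry=0x1F007 [P=1 RW=1 US=1 PS=0]
  L2: frame=0x1F idx=30 entry=0x22007 [P=1 RW=1 US=1 PS=0]
  ✓ 0x22403  — 3 lookups
#3 VA=0x143003F2E (w,user):
  L0: frame=0x13 idx=5 entry=0x24007 [P=1 RW=1 US=1 PS=0]
  L1: frame=0x24 idx=24 entry=0x25007 [P=1 RW=1 US=1 PS=0]
  L2: frame=0x25 idx=3 entry=0x26003 [P=1 RW=1 US=0 PS=0]
  ⇒ fault: PROTECTION_VIOLATION  — 3 lookups
#4 VA=0x200E1BBCB (w,user):
  L0: frame=0x13 idx=8 entry=0x27007 [P=1 RW=1 US=1 PS=0]
  L1: frame=0x27 idx=7 entry=0x28007 [P=1 RW=1 US=1 PS=0]
  L2: frame=0x28 idx=27 entry=0x2A007 [P=1 RW=1 US=1 PS=0]
  ✓ 0x2ABCB  — 3 lookups
#5 VA=0x500416550 (r,kernel):
  L0: frame=0x13 idx=20 entry=0x2B007 [P=1 RW=1 US=1 PS=0]
  L1: frame=0x2B idx=2 entry=0x2C007 [P=1 RW=1 US=1 PS=0]
  L2: frame=0x2C idx=22 entry=0x2F007 [P=1 RW=1 US=1 PS=0]
  ✓ 0x2F550  — 3 lookups
#6 VA=0x4C261FB44 (w,user):
  L0: frame=0x13 idx=19 entry=0x31007 [P=1 RW=1 US=1 PS=0]
  L1: frame=0x31 idx=19 entry=0x33007 [P=1 RW=1 US=1 PS=0]
  L2: frame=0x33 idx=31 entry=0x34003 [P=1 RW=1 US=0 PS=0]
  ⇒ fault: PROTECTION_VIOLATION  — 3 lookups

Access #0 PA: 0x1D32C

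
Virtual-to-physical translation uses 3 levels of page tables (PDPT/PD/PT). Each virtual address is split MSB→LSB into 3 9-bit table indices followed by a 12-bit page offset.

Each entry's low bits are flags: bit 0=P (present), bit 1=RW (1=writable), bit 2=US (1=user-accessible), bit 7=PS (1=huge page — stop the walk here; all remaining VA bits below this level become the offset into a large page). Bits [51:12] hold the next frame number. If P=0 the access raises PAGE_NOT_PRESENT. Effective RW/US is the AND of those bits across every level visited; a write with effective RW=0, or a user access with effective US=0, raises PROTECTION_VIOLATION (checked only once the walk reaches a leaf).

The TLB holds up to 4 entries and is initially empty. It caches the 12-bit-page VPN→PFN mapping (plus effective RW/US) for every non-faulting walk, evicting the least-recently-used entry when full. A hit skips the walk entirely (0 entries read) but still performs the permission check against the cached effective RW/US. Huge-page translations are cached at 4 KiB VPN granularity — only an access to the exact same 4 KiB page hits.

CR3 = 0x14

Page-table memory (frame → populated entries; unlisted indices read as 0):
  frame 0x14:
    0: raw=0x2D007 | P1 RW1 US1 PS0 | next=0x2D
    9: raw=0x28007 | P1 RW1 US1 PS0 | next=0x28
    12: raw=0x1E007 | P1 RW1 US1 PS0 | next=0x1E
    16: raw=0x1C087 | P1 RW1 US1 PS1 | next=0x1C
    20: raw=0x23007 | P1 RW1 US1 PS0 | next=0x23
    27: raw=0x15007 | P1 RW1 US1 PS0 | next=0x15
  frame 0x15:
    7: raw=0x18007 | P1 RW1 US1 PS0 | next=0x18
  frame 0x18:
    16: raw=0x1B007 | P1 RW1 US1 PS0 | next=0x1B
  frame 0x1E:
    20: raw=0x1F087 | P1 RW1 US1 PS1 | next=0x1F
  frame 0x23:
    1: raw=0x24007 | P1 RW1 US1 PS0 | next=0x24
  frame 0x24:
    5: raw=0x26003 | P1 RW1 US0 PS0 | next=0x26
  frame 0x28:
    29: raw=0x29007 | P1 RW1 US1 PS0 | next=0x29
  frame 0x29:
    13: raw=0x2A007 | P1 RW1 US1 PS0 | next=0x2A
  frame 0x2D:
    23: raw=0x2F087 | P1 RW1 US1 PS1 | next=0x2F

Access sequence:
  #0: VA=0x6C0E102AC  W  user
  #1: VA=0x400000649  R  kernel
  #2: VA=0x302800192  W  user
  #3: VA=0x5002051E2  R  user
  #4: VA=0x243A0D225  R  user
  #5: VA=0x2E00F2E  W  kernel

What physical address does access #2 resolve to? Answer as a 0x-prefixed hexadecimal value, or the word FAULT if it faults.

Trace:
#0 VA=0x6C0E102AC (w,user):
  L0: frame=0x14 idx=27 entry=0x15007 [P=1 RW=1 US=1 PS=0]
  L1: frame=0x15 idx=7 entry=0x18007 [P=1 RW=1 US=1 PS=0]
  L2: frame=0x18 idx=16 entry=0x1B007 [P=1 RW=1 US=1 PS=0]
  ⇒ phys 0x1B2AC  [3 reads]
#1 VA=0x400000649 (r,kernel):
  L0: frame=0x14 idx=16 entry=0x1C087 [P=1 RW=1 US=1 PS=1]
  ⇒ phys 0x1C649 (huge @L0)  [1 reads]
#2 VA=0x302800192 (w,user):
  L0: frame=0x14 idx=12 entry=0x1E007 [P=1 RW=1 US=1 PS=0]
  L1: frame=0x1E idx=20 entry=0x1F087 [P=1 RW=1 US=1 PS=1]
  ⇒ phys 0x1F192 (huge @L1)  [2 reads]
#3 VA=0x5002051E2 (r,user):
  L0: frame=0x14 idx=20 entry=0x23007 [P=1 RW=1 US=1 PS=0]
  L1: frame=0x23 idx=1 entry=0x24007 [P=1 RW=1 US=1 PS=0]
  L2: frame=0x24 idx=5 entry=0x26003 [P=1 RW=1 US=0 PS=0]
  ✗ PROTECTION_VIOLATION  [3 reads]
#4 VA=0x243A0D225 (r,user):
  L0: frame=0x14 idx=9 entry=0x28007 [P=1 RW=1 US=1 PS=0]
  L1: frame=0x28 idx=29 entry=0x29007 [P=1 RW=1 US=1 PS=0]
  L2: frame=0x29 idx=13 entry=0x2A007 [P=1 RW=1 US=1 PS=0]
  ⇒ phys 0x2A225  [3 reads]
#5 VA=0x2E00F2E (w,kernel):
  L0: frame=0x14 idx=0 entry=0x2D007 [P=1 RW=1 US=1 PS=0]
  L1: frame=0x2D idx=23 entry=0x2F087 [P=1 RW=1 US=1 PS=1]
  ⇒ phys 0x2FF2E (huge @L1)  [2 reads]

Access #2 PA: 0x1F192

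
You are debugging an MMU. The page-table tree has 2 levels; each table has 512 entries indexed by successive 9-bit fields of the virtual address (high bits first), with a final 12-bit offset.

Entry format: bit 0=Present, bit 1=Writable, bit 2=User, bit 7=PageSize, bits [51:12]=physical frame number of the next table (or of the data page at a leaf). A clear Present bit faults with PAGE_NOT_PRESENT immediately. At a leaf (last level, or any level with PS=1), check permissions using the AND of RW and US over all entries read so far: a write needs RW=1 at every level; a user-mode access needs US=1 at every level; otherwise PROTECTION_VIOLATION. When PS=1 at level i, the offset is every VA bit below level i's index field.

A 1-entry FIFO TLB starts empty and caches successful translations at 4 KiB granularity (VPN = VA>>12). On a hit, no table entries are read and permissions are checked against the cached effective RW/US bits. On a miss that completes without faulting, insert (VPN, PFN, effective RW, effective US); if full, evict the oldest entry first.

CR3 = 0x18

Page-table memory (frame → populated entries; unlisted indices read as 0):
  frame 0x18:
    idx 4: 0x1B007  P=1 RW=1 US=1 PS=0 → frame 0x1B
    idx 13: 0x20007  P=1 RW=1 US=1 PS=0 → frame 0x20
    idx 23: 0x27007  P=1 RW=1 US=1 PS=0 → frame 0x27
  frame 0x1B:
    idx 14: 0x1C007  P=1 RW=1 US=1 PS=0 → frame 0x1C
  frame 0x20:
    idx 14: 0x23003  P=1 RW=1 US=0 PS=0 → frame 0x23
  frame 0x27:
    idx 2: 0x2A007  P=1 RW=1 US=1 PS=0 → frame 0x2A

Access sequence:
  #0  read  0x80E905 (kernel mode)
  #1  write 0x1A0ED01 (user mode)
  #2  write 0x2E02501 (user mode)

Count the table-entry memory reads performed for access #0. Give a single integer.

Per-access translation:
#0 VA=0x80E905 (r,kernel):
  L0 @0x18[4] → 0x1B007  P=1,RW=1,US=1,PS=0
  L1 @0x1B[14] → 0x1C007  P=1,RW=1,US=1,PS=0
  ⇒ phys 0x1C905  [2 reads]
#1 VA=0x1A0ED01 (w,user):
  L0 @0x18[13] → 0x20007  P=1,RW=1,US=1,PS=0
  L1 @0x20[14] → 0x23003  P=1,RW=1,US=0,PS=0
  ⇒ fault: PROTECTION_VIOLATION  — 2 lookups
#2 VA=0x2E02501 (w,user):
  L0 @0x18[23] → 0x27007  P=1,RW=1,US=1,PS=0
  L1 @0x27[2] → 0x2A007  P=1,RW=1,US=1,PS=0
  ⇒ phys 0x2A501  [2 reads]

Entries read for #0: 2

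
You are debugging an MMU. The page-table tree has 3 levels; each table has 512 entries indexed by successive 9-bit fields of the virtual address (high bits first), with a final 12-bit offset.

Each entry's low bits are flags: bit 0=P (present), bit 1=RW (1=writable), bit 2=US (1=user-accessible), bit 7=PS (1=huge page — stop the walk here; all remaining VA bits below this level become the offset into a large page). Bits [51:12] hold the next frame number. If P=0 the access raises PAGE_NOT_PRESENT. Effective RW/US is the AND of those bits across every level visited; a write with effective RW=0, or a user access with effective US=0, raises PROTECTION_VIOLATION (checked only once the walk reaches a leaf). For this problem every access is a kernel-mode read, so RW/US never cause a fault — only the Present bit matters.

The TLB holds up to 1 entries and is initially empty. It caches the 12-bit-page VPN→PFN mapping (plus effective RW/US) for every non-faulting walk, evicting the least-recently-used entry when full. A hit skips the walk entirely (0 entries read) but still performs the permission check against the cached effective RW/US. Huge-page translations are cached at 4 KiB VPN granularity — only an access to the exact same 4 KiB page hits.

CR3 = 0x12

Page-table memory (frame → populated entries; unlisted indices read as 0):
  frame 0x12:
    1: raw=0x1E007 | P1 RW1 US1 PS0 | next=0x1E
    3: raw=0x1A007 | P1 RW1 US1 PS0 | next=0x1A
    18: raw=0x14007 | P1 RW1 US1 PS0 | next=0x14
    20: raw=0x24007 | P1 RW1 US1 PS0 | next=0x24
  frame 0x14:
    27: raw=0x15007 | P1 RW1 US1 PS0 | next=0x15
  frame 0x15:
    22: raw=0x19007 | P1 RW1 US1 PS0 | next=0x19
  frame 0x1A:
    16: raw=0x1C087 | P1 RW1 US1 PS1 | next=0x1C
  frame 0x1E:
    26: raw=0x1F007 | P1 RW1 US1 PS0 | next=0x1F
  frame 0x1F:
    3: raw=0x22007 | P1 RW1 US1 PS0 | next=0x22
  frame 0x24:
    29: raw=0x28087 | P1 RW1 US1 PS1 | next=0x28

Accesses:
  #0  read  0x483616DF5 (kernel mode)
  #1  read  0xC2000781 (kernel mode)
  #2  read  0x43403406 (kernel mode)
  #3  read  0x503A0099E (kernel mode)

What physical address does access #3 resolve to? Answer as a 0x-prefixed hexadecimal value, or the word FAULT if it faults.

Trace:
#0 VA=0x483616DF5 (r,kernel):
  lvl0: tbl 0x12, slot 18 ⇒ 0x14007 (P1/RW1/US1/PS0)
  lvl1: tbl 0x14, slot 27 ⇒ 0x15007 (P1/RW1/US1/PS0)
  lvl2: tbl 0x15, slot 22 ⇒ 0x19007 (P1/RW1/US1/PS0)
  ✓ 0x19DF5  — 3 lookups
#1 VA=0xC2000781 (r,kernel):
  lvl0: tbl 0x12, slot 3 ⇒ 0x1A007 (P1/RW1/US1/PS0)
  lvl1: tbl 0x1A, slot 16 ⇒ 0x1C087 (P1/RW1/US1/PS1)
  ✓ 0x1C781 (huge @L1)  — 2 lookups
#2 VA=0x43403406 (r,kernel):
  lvl0: tbl 0x12, slot 1 ⇒ 0x1E007 (P1/RW1/US1/PS0)
  lvl1: tbl 0x1E, slot 26 ⇒ 0x1F007 (P1/RW1/US1/PS0)
  lvl2: tbl 0x1F, slot 3 ⇒ 0x22007 (P1/RW1/US1/PS0)
  ✓ 0x22406  — 3 lookups
#3 VA=0x503A0099E (r,kernel):
  lvl0: tbl 0x12, slot 20 ⇒ 0x24007 (P1/RW1/US1/PS0)
  lvl1: tbl 0x24, slot 29 ⇒ 0x28087 (P1/RW1/US1/PS1)
  ✓ 0x2899E (huge @L1)  — 2 lookups

Access #3 PA: 0x2899E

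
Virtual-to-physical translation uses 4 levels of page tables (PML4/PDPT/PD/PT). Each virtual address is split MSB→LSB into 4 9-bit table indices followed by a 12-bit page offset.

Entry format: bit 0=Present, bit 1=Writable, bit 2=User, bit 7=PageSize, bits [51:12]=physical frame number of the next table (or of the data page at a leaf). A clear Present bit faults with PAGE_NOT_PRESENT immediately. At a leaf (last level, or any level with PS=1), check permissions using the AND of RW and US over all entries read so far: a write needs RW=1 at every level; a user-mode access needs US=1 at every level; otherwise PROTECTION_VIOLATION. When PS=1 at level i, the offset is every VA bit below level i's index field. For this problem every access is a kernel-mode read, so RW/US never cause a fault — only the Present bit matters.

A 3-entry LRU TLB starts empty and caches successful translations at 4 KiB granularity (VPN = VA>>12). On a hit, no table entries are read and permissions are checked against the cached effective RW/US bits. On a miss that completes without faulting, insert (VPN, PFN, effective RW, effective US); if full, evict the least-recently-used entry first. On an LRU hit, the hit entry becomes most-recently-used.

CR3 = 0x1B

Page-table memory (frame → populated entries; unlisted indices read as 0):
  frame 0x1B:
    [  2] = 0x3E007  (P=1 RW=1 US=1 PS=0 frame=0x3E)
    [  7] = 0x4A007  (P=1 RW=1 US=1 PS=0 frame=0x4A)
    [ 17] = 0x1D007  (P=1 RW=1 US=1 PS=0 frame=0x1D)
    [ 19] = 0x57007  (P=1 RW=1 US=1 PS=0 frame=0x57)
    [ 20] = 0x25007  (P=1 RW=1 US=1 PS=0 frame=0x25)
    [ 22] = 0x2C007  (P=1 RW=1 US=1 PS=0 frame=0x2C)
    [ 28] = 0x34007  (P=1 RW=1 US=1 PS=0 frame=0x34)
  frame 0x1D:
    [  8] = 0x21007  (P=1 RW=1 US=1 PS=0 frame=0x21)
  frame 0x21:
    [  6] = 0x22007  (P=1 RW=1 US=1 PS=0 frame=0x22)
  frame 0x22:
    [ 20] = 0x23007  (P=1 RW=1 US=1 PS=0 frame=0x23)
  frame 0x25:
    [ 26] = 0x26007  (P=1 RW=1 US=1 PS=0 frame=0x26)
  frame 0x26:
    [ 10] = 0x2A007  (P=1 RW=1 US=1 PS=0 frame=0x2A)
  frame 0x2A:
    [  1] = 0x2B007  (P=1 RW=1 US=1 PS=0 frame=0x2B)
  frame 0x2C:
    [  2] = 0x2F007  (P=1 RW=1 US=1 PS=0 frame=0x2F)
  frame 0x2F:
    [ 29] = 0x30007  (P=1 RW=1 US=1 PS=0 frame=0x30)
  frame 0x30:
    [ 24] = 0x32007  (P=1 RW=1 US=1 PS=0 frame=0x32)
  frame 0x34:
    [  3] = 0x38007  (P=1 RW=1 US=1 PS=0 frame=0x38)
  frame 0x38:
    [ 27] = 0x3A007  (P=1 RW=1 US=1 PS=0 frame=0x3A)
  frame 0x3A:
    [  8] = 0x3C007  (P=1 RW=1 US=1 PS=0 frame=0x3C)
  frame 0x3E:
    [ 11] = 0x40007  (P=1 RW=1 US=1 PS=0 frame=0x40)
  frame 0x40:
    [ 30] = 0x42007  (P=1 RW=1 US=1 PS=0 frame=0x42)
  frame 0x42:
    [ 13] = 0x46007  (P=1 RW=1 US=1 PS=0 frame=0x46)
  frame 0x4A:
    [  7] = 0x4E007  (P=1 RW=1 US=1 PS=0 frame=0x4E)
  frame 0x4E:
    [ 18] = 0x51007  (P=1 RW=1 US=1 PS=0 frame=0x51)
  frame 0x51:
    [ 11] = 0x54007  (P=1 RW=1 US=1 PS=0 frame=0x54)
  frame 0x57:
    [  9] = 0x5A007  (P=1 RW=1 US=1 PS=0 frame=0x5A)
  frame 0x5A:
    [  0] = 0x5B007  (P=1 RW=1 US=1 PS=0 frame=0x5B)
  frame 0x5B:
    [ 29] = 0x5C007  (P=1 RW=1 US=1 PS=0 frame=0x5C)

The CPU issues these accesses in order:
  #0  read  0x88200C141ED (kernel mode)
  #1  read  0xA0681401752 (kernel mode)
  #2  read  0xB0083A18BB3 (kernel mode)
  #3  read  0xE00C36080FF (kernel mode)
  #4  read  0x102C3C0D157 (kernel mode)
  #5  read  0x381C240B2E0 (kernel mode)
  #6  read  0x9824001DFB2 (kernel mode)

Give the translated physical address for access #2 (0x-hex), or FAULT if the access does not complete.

Walk each access:
#0 VA=0x88200C141ED (r,kernel):
  L0: frame=0x1B idx=17 entry=0x1D007 [P=1 RW=1 US=1 PS=0]
  L1: frame=0x1D idx=8 entry=0x21007 [P=1 RW=1 US=1 PS=0]
  L2: frame=0x21 idx=6 entry=0x22007 [P=1 RW=1 US=1 PS=0]
  L3: frame=0x22 idx=20 entry=0x23007 [P=1 RW=1 US=1 PS=0]
  ⇒ phys 0x231ED  [4 reads]
#1 VA=0xA0681401752 (r,kernel):
  L0: frame=0x1B idx=20 entry=0x25007 [P=1 RW=1 US=1 PS=0]
  L1: frame=0x25 idx=26 entry=0x26007 [P=1 RW=1 US=1 PS=0]
  L2: frame=0x26 idx=10 entry=0x2A007 [P=1 RW=1 US=1 PS=0]
  L3: frame=0x2A idx=1 entry=0x2B007 [P=1 RW=1 US=1 PS=0]
  ⇒ phys 0x2B752  [4 reads]
#2 VA=0xB0083A18BB3 (r,kernel):
  L0: frame=0x1B idx=22 entry=0x2C007 [P=1 RW=1 US=1 PS=0]
  L1: frame=0x2C idx=2 entry=0x2F007 [P=1 RW=1 US=1 PS=0]
  L2: frame=0x2F idx=29 entry=0x30007 [P=1 RW=1 US=1 PS=0]
  L3: frame=0x30 idx=24 entry=0x32007 [P=1 RW=1 US=1 PS=0]
  ⇒ phys 0x32BB3  [4 reads]
#3 VA=0xE00C36080FF (r,kernel):
  L0: frame=0x1B idx=28 entry=0x34007 [P=1 RW=1 US=1 PS=0]
  L1: frame=0x34 idx=3 entry=0x38007 [P=1 RW=1 US=1 PS=0]
  L2: frame=0x38 idx=27 entry=0x3A007 [P=1 RW=1 US=1 PS=0]
  L3: frame=0x3A idx=8 entry=0x3C007 [P=1 RW=1 US=1 PS=0]
  ⇒ phys 0x3C0FF  [4 reads]
#4 VA=0x102C3C0D157 (r,kernel):
  L0: frame=0x1B idx=2 entry=0x3E007 [P=1 RW=1 US=1 PS=0]
  L1: frame=0x3E idx=11 entry=0x40007 [P=1 RW=1 US=1 PS=0]
  L2: frame=0x40 idx=30 entry=0x42007 [P=1 RW=1 US=1 PS=0]
  L3: frame=0x42 idx=13 entry=0x46007 [P=1 RW=1 US=1 PS=0]
  ⇒ phys 0x46157  [4 reads]
#5 VA=0x381C240B2E0 (r,kernel):
  L0: frame=0x1B idx=7 entry=0x4A007 [P=1 RW=1 US=1 PS=0]
  L1: frame=0x4A idx=7 entry=0x4E007 [P=1 RW=1 US=1 PS=0]
  L2: frame=0x4E idx=18 entry=0x51007 [P=1 RW=1 US=1 PS=0]
  L3: frame=0x51 idx=11 entry=0x54007 [P=1 RW=1 US=1 PS=0]
  ⇒ phys 0x542E0  [4 reads]
#6 VA=0x9824001DFB2 (r,kernel):
  L0: frame=0x1B idx=19 entry=0x57007 [P=1 RW=1 US=1 PS=0]
  L1: frame=0x57 idx=9 entry=0x5A007 [P=1 RW=1 US=1 PS=0]
  L2: frame=0x5A idx=0 entry=0x5B007 [P=1 RW=1 US=1 PS=0]
  L3: frame=0x5B idx=29 entry=0x5C007 [P=1 RW=1 US=1 PS=0]
  ⇒ phys 0x5CFB2  [4 reads]

Access #2 PA: 0x32BB3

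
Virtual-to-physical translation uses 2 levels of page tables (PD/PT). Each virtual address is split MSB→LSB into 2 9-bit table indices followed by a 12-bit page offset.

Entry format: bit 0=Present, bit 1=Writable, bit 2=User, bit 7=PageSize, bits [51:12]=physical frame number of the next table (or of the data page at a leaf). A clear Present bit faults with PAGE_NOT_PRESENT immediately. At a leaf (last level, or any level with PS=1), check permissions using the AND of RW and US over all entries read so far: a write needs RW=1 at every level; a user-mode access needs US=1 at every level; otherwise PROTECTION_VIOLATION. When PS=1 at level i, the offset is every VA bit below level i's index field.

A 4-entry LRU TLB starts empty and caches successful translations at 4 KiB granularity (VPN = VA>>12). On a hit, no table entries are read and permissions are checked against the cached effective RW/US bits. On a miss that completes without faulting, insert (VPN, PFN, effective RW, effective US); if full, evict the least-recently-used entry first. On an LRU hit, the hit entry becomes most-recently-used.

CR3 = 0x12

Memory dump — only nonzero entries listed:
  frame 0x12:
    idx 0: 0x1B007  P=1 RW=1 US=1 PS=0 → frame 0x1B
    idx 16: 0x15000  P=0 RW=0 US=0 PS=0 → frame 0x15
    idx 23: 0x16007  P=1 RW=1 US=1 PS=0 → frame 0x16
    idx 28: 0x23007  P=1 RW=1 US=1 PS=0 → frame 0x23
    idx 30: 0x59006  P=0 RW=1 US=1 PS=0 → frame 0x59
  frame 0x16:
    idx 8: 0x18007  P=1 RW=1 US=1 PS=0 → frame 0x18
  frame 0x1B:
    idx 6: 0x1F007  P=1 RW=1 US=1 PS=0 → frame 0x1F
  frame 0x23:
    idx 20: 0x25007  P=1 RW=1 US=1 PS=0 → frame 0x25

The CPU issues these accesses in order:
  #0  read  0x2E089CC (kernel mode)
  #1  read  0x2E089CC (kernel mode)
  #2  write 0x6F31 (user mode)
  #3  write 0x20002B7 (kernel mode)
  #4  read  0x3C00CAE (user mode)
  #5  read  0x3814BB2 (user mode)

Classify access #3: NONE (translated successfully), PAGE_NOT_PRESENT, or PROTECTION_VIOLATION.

Trace:
#0 VA=0x2E089CC (r,kernel):
  L0 @0x12[23] → 0x16007  P=1,RW=1,US=1,PS=0
  L1 @0x16[8] → 0x18007  P=1,RW=1,US=1,PS=0
  ✓ 0x189CC  — 2 lookups
#1 VA=0x2E089CC (r,kernel):
  TLB hit vpn=0x2E08 → PA=0x189CC
#2 VA=0x6F31 (w,user):
  L0 @0x12[0] → 0x1B007  P=1,RW=1,US=1,PS=0
  L1 @0x1B[6] → 0x1F007  P=1,RW=1,US=1,PS=0
  ✓ 0x1FF31  — 2 lookups
#3 VA=0x20002B7 (w,kernel):
  L0 @0x12[16] → 0x15000  P=0,RW=0,US=0,PS=0
  → PAGE_NOT_PRESENT  (1 entries read)
#4 VA=0x3C00CAE (r,user):
  L0 @0x12[30] → 0x59006  P=0,RW=1,US=1,PS=0
  → PAGE_NOT_PRESENT  (1 entries read)
#5 VA=0x3814BB2 (r,user):
  L0 @0x12[28] → 0x23007  P=1,RW=1,US=1,PS=0
  L1 @0x23[20] → 0x25007  P=1,RW=1,US=1,PS=0
  ✓ 0x25BB2  — 2 lookups

Access #3 fault: PAGE_NOT_PRESENT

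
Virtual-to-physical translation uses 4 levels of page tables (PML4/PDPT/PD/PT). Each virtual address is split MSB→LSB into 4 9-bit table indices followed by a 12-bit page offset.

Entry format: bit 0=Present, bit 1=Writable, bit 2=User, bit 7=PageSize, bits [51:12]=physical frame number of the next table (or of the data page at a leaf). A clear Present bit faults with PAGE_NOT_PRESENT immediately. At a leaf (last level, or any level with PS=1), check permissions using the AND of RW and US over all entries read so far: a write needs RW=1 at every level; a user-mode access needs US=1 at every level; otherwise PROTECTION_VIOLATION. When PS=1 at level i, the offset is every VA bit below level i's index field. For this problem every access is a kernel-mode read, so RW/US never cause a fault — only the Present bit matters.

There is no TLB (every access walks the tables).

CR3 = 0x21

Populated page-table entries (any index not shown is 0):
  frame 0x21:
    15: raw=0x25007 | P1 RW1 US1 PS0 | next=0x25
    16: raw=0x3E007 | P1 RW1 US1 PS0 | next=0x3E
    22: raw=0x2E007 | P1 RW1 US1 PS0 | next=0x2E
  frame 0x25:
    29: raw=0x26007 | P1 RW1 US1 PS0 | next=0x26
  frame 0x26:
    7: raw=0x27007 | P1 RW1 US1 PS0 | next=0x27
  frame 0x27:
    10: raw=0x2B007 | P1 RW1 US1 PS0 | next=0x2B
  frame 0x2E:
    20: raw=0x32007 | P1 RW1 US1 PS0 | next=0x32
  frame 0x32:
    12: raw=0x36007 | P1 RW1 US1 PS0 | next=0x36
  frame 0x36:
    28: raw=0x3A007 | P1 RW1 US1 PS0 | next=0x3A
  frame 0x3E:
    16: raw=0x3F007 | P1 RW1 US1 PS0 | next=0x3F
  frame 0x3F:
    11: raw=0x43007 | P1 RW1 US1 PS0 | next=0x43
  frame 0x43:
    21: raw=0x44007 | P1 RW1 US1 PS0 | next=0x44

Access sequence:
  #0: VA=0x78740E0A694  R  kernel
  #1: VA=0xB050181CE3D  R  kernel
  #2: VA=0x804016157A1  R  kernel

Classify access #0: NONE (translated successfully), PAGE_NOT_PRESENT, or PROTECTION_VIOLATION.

Per-access translation:
#0 VA=0x78740E0A694 (r,kernel):
  lvl0: tbl 0x21, slot 15 ⇒ 0x25007 (P1/RW1/US1/PS0)
  lvl1: tbl 0x25, slot 29 ⇒ 0x26007 (P1/RW1/US1/PS0)
  lvl2: tbl 0x26, slot 7 ⇒ 0x27007 (P1/RW1/US1/PS0)
  lvl3: tbl 0x27, slot 10 ⇒ 0x2B007 (P1/RW1/US1/PS0)
  ✓ 0x2B694  — 4 lookups
#1 VA=0xB050181CE3D (r,kernel):
  lvl0: tbl 0x21, slot 22 ⇒ 0x2E007 (P1/RW1/US1/PS0)
  lvl1: tbl 0x2E, slot 20 ⇒ 0x32007 (P1/RW1/US1/PS0)
  lvl2: tbl 0x32, slot 12 ⇒ 0x36007 (P1/RW1/US1/PS0)
  lvl3: tbl 0x36, slot 28 ⇒ 0x3A007 (P1/RW1/US1/PS0)
  ✓ 0x3AE3D  — 4 lookups
#2 VA=0x804016157A1 (r,kernel):
  lvl0: tbl 0x21, slot 16 ⇒ 0x3E007 (P1/RW1/US1/PS0)
  lvl1: tbl 0x3E, slot 16 ⇒ 0x3F007 (P1/RW1/US1/PS0)
  lvl2: tbl 0x3F, slot 11 ⇒ 0x43007 (P1/RW1/US1/PS0)
  lvl3: tbl 0x43, slot 21 ⇒ 0x44007 (P1/RW1/US1/PS0)
  ✓ 0x447A1  — 4 lookups

Access #0 fault: NONE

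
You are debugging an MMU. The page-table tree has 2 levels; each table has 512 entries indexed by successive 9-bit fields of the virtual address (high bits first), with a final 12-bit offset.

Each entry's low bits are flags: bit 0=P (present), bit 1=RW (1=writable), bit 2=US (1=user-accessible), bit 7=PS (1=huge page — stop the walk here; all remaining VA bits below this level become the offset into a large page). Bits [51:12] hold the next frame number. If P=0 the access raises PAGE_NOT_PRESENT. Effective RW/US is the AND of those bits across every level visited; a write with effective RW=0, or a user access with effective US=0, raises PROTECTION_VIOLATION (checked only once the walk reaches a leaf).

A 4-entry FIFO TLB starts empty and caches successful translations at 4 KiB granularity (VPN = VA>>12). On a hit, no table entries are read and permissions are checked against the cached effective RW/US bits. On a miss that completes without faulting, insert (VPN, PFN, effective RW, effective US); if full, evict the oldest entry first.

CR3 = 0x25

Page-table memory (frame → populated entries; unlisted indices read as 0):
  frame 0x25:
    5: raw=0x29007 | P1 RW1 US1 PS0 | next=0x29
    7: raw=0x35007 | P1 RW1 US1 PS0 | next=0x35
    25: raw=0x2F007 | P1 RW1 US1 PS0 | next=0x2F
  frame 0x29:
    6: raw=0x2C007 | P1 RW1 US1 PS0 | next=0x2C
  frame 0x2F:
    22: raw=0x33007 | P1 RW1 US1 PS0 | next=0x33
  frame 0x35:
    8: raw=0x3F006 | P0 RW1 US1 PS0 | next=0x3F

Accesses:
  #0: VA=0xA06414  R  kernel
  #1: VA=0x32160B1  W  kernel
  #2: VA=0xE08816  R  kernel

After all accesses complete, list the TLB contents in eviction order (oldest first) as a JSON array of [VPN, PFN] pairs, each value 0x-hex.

Per-access translation:
#0 VA=0xA06414 (r,kernel):
  L0: frame=0x25 idx=5 entry=0x29007 [P=1 RW=1 US=1 PS=0]
  L1: frame=0x29 idx=6 entry=0x2C007 [P=1 RW=1 US=1 PS=0]
  ✓ 0x2C414  — 2 lookups
#1 VA=0x32160B1 (w,kernel):
  L0: frame=0x25 idx=25 entry=0x2F007 [P=1 RW=1 US=1 PS=0]
  L1: frame=0x2F idx=22 entry=0x33007 [P=1 RW=1 US=1 PS=0]
  ✓ 0x330B1  — 2 lookups
#2 VA=0xE08816 (r,kernel):
  L0: frame=0x25 idx=7 entry=0x35007 [P=1 RW=1 US=1 PS=0]
  L1: frame=0x35 idx=8 entry=0x3F006 [P=0 RW=1 US=1 PS=0]
  ✗ PAGE_NOT_PRESENT  [2 reads]

TLB: [["0xA06", "0x2C"], ["0x3216", "0x33"]]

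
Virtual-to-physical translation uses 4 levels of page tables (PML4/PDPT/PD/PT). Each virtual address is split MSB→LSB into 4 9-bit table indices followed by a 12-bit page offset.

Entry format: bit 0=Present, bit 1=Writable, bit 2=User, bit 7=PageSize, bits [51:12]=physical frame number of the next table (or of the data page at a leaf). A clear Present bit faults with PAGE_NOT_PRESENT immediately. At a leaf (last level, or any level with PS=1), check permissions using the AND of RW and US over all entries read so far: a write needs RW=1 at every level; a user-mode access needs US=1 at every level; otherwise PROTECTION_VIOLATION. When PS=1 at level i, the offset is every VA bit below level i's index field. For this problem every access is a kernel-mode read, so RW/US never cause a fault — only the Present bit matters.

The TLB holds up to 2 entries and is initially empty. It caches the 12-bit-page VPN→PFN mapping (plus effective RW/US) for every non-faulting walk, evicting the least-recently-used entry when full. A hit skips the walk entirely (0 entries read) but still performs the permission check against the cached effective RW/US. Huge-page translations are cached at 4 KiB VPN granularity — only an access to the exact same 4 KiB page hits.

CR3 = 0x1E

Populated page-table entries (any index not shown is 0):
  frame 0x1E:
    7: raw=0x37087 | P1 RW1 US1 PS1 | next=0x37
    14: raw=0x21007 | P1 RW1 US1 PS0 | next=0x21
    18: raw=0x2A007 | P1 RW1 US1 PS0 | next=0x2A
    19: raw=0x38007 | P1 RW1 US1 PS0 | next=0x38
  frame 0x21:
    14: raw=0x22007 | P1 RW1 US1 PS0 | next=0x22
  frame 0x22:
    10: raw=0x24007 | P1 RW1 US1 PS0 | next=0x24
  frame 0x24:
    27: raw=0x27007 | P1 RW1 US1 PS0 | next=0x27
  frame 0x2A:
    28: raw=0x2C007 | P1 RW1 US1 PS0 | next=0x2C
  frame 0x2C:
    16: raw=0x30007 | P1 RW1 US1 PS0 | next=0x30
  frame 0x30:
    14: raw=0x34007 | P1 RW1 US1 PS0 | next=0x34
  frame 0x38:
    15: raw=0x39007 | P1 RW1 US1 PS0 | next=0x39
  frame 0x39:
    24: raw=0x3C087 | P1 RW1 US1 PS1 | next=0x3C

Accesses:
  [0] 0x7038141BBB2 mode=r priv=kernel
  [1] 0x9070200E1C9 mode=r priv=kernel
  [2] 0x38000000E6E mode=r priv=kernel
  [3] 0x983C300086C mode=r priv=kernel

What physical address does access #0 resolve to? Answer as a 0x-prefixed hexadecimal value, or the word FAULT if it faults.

Trace:
#0 VA=0x7038141BBB2 (r,kernel):
  [0] read 0x1E idx=14: raw=0x21007 flags P=1 W=1 U=1 S=0
  [1] read 0x21 idx=14: raw=0x22007 flags P=1 W=1 U=1 S=0
  [2] read 0x22 idx=10: raw=0x24007 flags P=1 W=1 U=1 S=0
  [3] read 0x24 idx=27: raw=0x27007 flags P=1 W=1 U=1 S=0
  ✓ 0x27BB2  — 4 lookups
#1 VA=0x9070200E1C9 (r,kernel):
  [0] read 0x1E idx=18: raw=0x2A007 flags P=1 W=1 U=1 S=0
  [1] read 0x2A idx=28: raw=0x2C007 flags P=1 W=1 U=1 S=0
  [2] read 0x2C idx=16: raw=0x30007 flags P=1 W=1 U=1 S=0
  [3] read 0x30 idx=14: raw=0x34007 flags P=1 W=1 U=1 S=0
  ✓ 0x341C9  — 4 lookups
#2 VA=0x38000000E6E (r,kernel):
  [0] read 0x1E idx=7: raw=0x37087 flags P=1 W=1 U=1 S=1
  ✓ 0x37E6E (huge @L0)  — 1 lookups
#3 VA=0x983C300086C (r,kernel):
  [0] read 0x1E idx=19: raw=0x38007 flags P=1 W=1 U=1 S=0
  [1] read 0x38 idx=15: raw=0x39007 flags P=1 W=1 U=1 S=0
  [2] read 0x39 idx=24: raw=0x3C087 flags P=1 W=1 U=1 S=1
  ✓ 0x3C86C (huge @L2)  — 3 lookups

Access #0 PA: 0x27BB2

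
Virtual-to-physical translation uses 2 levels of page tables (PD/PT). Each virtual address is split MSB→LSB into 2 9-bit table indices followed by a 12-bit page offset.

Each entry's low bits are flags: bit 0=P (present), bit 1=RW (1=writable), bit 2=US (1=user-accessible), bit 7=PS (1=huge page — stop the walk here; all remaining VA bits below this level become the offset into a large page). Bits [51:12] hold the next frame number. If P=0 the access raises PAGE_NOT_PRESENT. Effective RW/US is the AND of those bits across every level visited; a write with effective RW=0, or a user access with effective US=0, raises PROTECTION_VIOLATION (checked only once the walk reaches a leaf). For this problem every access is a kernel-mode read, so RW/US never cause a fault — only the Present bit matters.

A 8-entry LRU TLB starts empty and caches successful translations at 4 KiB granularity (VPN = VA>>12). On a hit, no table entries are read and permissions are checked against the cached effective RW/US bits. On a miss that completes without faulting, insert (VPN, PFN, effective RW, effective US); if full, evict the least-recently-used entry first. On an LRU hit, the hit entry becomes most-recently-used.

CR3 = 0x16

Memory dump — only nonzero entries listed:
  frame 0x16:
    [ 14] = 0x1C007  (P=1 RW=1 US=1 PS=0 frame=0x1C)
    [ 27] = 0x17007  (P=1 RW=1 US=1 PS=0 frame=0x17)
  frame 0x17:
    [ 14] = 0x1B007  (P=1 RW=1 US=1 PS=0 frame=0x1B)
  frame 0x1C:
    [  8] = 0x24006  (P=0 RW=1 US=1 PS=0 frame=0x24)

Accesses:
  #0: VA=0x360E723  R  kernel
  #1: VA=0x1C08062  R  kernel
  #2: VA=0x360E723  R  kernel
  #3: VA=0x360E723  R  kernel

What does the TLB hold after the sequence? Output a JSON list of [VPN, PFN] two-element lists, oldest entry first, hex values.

Trace:
#0 VA=0x360E723 (r,kernel):
  lvl0: tbl 0x16, slot 27 ⇒ 0x17007 (P1/RW1/US1/PS0)
  lvl1: tbl 0x17, slot 14 ⇒ 0x1B007 (P1/RW1/US1/PS0)
  ⇒ phys 0x1B723  [2 reads]
#1 VA=0x1C08062 (r,kernel):
  lvl0: tbl 0x16, slot 14 ⇒ 0x1C007 (P1/RW1/US1/PS0)
  lvl1: tbl 0x1C, slot 8 ⇒ 0x24006 (P0/RW1/US1/PS0)
  → PAGE_NOT_PRESENT  (2 entries read)
#2 VA=0x360E723 (r,kernel):
  TLB hit vpn=0x360E → PA=0x1B723
#3 VA=0x360E723 (r,kernel):
  TLB hit vpn=0x360E → PA=0x1B723

TLB: [["0x360E", "0x1B"]]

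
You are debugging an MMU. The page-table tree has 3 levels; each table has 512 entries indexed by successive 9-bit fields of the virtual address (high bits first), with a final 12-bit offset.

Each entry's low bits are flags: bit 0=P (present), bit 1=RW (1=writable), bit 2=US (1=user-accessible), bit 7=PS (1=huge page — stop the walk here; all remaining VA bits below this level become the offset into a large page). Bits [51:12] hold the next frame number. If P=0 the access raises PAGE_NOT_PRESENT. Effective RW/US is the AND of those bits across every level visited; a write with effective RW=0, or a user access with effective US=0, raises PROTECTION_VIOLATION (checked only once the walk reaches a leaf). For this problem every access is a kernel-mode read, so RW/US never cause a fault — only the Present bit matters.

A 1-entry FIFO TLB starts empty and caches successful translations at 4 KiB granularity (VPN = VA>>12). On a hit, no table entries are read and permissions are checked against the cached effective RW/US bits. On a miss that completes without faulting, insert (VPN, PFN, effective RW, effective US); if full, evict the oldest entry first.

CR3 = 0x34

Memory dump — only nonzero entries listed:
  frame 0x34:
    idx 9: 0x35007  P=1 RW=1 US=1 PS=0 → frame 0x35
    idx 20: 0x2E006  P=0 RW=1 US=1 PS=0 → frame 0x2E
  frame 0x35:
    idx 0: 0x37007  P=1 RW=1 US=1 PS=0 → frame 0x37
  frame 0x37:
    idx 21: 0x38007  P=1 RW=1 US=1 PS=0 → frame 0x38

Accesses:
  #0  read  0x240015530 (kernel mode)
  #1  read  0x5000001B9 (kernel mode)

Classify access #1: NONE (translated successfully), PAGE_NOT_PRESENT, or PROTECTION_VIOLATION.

Trace:
#0 VA=0x240015530 (r,kernel):
  lvl0: tbl 0x34, slot 9 ⇒ 0x35007 (P1/RW1/US1/PS0)
  lvl1: tbl 0x35, slot 0 ⇒ 0x37007 (P1/RW1/US1/PS0)
  lvl2: tbl 0x37, slot 21 ⇒ 0x38007 (P1/RW1/US1/PS0)
  ⇒ phys 0x38530  [3 reads]
#1 VA=0x5000001B9 (r,kernel):
  lvl0: tbl 0x34, slot 20 ⇒ 0x2E006 (P0/RW1/US1/PS0)
  ⇒ fault: PAGE_NOT_PRESENT  — 1 lookups

Access #1 fault: PAGE_NOT_PRESENT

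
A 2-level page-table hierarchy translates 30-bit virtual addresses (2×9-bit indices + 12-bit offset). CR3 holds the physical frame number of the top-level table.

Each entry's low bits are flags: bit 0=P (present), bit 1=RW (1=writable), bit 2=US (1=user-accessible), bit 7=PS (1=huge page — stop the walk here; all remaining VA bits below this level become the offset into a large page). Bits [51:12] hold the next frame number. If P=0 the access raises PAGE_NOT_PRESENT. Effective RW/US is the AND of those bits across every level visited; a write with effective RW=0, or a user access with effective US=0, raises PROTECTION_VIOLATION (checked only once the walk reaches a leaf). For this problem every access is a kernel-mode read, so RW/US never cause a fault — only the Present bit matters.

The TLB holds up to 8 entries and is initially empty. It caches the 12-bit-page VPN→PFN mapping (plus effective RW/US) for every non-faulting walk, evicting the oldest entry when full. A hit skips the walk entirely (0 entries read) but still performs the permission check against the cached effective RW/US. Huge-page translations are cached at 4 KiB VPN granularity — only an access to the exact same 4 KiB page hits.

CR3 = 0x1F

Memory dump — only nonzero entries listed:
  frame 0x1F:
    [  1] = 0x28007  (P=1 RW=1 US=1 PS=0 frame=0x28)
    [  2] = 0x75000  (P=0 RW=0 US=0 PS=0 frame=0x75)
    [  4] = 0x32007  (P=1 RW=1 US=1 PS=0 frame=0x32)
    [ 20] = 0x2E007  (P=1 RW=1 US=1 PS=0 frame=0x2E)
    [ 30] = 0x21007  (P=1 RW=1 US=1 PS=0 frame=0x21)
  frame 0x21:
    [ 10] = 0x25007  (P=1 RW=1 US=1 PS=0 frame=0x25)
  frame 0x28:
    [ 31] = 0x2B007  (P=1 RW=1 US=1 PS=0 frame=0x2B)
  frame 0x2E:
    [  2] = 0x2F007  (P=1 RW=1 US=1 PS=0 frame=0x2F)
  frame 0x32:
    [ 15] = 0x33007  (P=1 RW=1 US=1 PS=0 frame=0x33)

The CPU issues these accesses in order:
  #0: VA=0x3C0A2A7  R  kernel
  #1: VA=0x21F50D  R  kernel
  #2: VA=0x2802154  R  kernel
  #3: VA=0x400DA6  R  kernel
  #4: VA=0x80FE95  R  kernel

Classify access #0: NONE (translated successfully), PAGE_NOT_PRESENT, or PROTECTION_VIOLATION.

Per-access translation:
#0 VA=0x3C0A2A7 (r,kernel):
  [0] read 0x1F idx=30: raw=0x21007 flags P=1 W=1 U=1 S=0
  [1] read 0x21 idx=10: raw=0x25007 flags P=1 W=1 U=1 S=0
  → PA=0x252A7  (2 entries read)
#1 VA=0x21F50D (r,kernel):
  [0] read 0x1F idx=1: raw=0x28007 flags P=1 W=1 U=1 S=0
  [1] read 0x28 idx=31: raw=0x2B007 flags P=1 W=1 U=1 S=0
  → PA=0x2B50D  (2 entries read)
#2 VA=0x2802154 (r,kernel):
  [0] read 0x1F idx=20: raw=0x2E007 flags P=1 W=1 U=1 S=0
  [1] read 0x2E idx=2: raw=0x2F007 flags P=1 W=1 U=1 S=0
  → PA=0x2F154  (2 entries read)
#3 VA=0x400DA6 (r,kernel):
  [0] read 0x1F idx=2: raw=0x75000 flags P=0 W=0 U=0 S=0
  ⇒ fault: PAGE_NOT_PRESENT  — 1 lookups
#4 VA=0x80FE95 (r,kernel):
  [0] read 0x1F idx=4: raw=0x32007 flags P=1 W=1 U=1 S=0
  [1] read 0x32 idx=15: raw=0x33007 flags P=1 W=1 U=1 S=0
  → PA=0x33E95  (2 entries read)

Access #0 fault: NONE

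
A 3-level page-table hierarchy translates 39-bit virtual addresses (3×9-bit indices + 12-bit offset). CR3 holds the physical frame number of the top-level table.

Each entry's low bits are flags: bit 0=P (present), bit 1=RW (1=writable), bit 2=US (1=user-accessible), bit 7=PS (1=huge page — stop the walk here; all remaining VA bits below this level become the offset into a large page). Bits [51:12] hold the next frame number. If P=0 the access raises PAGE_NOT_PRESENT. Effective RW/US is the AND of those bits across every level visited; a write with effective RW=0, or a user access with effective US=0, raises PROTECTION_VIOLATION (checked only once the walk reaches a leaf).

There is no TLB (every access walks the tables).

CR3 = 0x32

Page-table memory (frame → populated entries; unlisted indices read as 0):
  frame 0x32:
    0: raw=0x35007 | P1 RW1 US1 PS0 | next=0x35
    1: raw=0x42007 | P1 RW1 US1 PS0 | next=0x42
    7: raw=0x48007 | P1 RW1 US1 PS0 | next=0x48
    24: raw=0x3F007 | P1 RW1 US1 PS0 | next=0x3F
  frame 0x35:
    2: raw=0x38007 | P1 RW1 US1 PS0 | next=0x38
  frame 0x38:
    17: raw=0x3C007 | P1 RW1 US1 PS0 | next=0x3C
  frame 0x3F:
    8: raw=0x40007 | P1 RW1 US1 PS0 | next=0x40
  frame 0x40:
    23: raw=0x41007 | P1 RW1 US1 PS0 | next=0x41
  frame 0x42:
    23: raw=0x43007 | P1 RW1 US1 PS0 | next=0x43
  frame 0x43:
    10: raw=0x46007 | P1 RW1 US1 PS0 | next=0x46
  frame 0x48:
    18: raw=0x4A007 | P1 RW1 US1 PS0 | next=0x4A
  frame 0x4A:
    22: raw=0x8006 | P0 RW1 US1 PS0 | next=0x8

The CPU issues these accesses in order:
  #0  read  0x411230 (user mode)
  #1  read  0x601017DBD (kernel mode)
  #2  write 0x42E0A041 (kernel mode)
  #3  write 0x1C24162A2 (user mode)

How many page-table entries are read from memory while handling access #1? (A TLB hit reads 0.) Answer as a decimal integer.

Per-access translation:
#0 VA=0x411230 (r,user):
  lvl0: tbl 0x32, slot 0 ⇒ 0x35007 (P1/RW1/US1/PS0)
  lvl1: tbl 0x35, slot 2 ⇒ 0x38007 (P1/RW1/US1/PS0)
  lvl2: tbl 0x38, slot 17 ⇒ 0x3C007 (P1/RW1/US1/PS0)
  ✓ 0x3C230  — 3 lookups
#1 VA=0x601017DBD (r,kernel):
  lvl0: tbl 0x32, slot 24 ⇒ 0x3F007 (P1/RW1/US1/PS0)
  lvl1: tbl 0x3F, slot 8 ⇒ 0x40007 (P1/RW1/US1/PS0)
  lvl2: tbl 0x40, slot 23 ⇒ 0x41007 (P1/RW1/US1/PS0)
  ✓ 0x41DBD  — 3 lookups
#2 VA=0x42E0A041 (w,kernel):
  lvl0: tbl 0x32, slot 1 ⇒ 0x42007 (P1/RW1/US1/PS0)
  lvl1: tbl 0x42, slot 23 ⇒ 0x43007 (P1/RW1/US1/PS0)
  lvl2: tbl 0x43, slot 10 ⇒ 0x46007 (P1/RW1/US1/PS0)
  ✓ 0x46041  — 3 lookups
#3 VA=0x1C24162A2 (w,user):
  lvl0: tbl 0x32, slot 7 ⇒ 0x48007 (P1/RW1/US1/PS0)
  lvl1: tbl 0x48, slot 18 ⇒ 0x4A007 (P1/RW1/US1/PS0)
  lvl2: tbl 0x4A, slot 22 ⇒ 0x8006 (P0/RW1/US1/PS0)
  ✗ PAGE_NOT_PRESENT  [3 reads]

Entries read for #1: 3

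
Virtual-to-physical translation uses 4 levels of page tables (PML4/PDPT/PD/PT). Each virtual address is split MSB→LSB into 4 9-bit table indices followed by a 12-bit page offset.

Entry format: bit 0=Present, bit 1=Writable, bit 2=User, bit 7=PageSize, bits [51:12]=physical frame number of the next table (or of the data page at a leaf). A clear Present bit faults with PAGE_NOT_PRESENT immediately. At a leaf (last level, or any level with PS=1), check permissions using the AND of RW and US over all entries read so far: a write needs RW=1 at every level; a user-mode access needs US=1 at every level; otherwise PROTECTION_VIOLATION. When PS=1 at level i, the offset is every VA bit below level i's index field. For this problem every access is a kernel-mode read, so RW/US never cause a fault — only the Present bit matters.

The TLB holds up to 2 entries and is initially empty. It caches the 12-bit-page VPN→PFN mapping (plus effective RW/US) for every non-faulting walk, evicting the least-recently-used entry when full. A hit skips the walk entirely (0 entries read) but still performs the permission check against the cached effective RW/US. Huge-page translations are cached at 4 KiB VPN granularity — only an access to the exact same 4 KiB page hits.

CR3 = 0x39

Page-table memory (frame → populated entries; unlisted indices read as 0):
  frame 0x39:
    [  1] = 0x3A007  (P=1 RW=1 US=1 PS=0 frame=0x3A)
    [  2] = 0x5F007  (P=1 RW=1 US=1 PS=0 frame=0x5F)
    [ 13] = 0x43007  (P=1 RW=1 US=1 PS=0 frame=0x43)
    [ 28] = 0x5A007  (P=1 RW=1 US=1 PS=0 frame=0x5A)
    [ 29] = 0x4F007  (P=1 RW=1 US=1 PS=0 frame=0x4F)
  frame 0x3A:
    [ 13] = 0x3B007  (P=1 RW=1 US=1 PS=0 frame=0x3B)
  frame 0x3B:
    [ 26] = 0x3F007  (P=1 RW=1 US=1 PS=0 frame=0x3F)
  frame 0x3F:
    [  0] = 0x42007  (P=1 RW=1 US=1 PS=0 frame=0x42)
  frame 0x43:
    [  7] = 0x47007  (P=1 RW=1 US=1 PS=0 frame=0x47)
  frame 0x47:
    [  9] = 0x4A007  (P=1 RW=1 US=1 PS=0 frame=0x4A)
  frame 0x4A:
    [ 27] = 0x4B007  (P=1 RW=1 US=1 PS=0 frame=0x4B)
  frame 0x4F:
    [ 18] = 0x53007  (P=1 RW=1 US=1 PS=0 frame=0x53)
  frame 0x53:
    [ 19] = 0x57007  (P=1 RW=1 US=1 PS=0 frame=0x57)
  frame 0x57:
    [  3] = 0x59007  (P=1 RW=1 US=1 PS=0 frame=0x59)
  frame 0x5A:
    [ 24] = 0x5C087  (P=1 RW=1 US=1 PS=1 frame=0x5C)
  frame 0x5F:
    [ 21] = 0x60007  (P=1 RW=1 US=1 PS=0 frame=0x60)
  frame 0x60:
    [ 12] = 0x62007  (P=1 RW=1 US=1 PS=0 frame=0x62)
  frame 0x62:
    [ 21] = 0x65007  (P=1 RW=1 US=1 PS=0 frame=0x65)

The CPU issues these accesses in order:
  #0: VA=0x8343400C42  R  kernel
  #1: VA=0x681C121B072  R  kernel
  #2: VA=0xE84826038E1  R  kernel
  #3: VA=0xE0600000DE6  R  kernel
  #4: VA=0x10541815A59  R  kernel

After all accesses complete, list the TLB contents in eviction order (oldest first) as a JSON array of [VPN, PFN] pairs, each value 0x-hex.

Trace:
#0 VA=0x8343400C42 (r,kernel):
  L0: frame=0x39 idx=1 entry=0x3A007 [P=1 RW=1 US=1 PS=0]
  L1: frame=0x3A idx=13 entry=0x3B007 [P=1 RW=1 US=1 PS=0]
  L2: frame=0x3B idx=26 entry=0x3F007 [P=1 RW=1 US=1 PS=0]
  L3: frame=0x3F idx=0 entry=0x42007 [P=1 RW=1 US=1 PS=0]
  ⇒ phys 0x42C42  [4 reads]
#1 VA=0x681C121B072 (r,kernel):
  L0: frame=0x39 idx=13 entry=0x43007 [P=1 RW=1 US=1 PS=0]
  L1: frame=0x43 idx=7 entry=0x47007 [P=1 RW=1 US=1 PS=0]
  L2: frame=0x47 idx=9 entry=0x4A007 [P=1 RW=1 US=1 PS=0]
  L3: frame=0x4A idx=27 entry=0x4B007 [P=1 RW=1 US=1 PS=0]
  ⇒ phys 0x4B072  [4 reads]
#2 VA=0xE84826038E1 (r,kernel):
  L0: frame=0x39 idx=29 entry=0x4F007 [P=1 RW=1 US=1 PS=0]
  L1: frame=0x4F idx=18 entry=0x53007 [P=1 RW=1 US=1 PS=0]
  L2: frame=0x53 idx=19 entry=0x57007 [P=1 RW=1 US=1 PS=0]
  L3: frame=0x57 idx=3 entry=0x59007 [P=1 RW=1 US=1 PS=0]
  ⇒ phys 0x598E1  [4 reads]
#3 VA=0xE0600000DE6 (r,kernel):
  L0: frame=0x39 idx=28 entry=0x5A007 [P=1 RW=1 US=1 PS=0]
  L1: frame=0x5A idx=24 entry=0x5C087 [P=1 RW=1 US=1 PS=1]
  ⇒ phys 0x5CDE6 (huge @L1)  [2 reads]
#4 VA=0x10541815A59 (r,kernel):
  L0: frame=0x39 idx=2 entry=0x5F007 [P=1 RW=1 US=1 PS=0]
  L1: frame=0x5F idx=21 entry=0x60007 [P=1 RW=1 US=1 PS=0]
  L2: frame=0x60 idx=12 entry=0x62007 [P=1 RW=1 US=1 PS=0]
  L3: frame=0x62 idx=21 entry=0x65007 [P=1 RW=1 US=1 PS=0]
  ⇒ phys 0x65A59  [4 reads]

TLB: [["0xE0600000", "0x5C"], ["0x10541815", "0x65"]]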